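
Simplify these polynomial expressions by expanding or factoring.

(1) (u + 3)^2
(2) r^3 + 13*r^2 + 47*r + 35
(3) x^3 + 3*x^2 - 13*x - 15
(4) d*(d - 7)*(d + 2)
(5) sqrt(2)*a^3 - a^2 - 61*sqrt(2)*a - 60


(1) = u^2 + 6*u + 9
(2) = (r + 1)*(r + 5)*(r + 7)
(3) = (x - 3)*(x + 1)*(x + 5)
(4) = d^3 - 5*d^2 - 14*d
(5) = (a - 6*sqrt(2))*(a + 5*sqrt(2))*(sqrt(2)*a + 1)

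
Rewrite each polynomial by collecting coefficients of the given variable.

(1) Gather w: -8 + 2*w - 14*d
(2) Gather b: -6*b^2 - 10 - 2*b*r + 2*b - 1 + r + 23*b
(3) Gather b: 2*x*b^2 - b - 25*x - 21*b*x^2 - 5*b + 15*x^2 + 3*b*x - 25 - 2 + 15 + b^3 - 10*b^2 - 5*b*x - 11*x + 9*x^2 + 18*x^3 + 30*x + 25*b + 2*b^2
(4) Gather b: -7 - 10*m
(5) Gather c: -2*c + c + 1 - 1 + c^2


(1) = -14*d + 2*w - 8
(2) = -6*b^2 + b*(25 - 2*r) + r - 11
(3) = b^3 + b^2*(2*x - 8) + b*(-21*x^2 - 2*x + 19) + 18*x^3 + 24*x^2 - 6*x - 12
(4) = -10*m - 7
(5) = c^2 - c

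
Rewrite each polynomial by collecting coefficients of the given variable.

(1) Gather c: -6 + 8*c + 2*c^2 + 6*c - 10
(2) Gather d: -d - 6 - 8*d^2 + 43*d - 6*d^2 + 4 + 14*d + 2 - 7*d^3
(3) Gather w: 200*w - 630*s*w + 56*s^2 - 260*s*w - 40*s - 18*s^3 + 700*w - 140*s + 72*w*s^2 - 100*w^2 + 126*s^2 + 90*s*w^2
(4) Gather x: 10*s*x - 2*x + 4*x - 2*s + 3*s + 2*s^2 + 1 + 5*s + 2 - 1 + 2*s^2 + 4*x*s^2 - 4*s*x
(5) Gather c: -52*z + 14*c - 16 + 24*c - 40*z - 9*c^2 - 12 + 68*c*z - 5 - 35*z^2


(1) = 2*c^2 + 14*c - 16
(2) = -7*d^3 - 14*d^2 + 56*d
(3) = -18*s^3 + 182*s^2 - 180*s + w^2*(90*s - 100) + w*(72*s^2 - 890*s + 900)
(4) = 4*s^2 + 6*s + x*(4*s^2 + 6*s + 2) + 2
(5) = -9*c^2 + c*(68*z + 38) - 35*z^2 - 92*z - 33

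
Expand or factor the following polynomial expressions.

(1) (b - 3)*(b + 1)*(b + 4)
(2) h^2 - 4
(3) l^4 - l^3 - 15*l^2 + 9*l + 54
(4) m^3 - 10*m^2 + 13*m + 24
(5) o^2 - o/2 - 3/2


(1) = b^3 + 2*b^2 - 11*b - 12
(2) = (h - 2)*(h + 2)
(3) = (l - 3)^2*(l + 2)*(l + 3)
(4) = (m - 8)*(m - 3)*(m + 1)
(5) = (o - 3/2)*(o + 1)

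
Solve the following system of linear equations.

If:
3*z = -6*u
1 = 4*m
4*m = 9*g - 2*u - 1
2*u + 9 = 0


Then:
g = -7/9
m = 1/4
u = -9/2
z = 9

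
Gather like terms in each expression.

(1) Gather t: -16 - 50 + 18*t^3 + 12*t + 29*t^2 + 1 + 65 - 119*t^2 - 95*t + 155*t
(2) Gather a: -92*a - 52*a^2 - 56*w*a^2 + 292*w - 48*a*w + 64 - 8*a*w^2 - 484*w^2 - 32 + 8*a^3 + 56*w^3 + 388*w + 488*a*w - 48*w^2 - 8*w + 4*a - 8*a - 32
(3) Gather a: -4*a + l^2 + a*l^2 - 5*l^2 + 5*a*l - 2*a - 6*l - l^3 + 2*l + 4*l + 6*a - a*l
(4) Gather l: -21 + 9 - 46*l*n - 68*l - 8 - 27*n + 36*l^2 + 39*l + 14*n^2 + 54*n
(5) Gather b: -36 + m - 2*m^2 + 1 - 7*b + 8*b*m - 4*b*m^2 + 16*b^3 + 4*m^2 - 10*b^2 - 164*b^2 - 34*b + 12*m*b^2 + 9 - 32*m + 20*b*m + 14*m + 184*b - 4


(1) = 18*t^3 - 90*t^2 + 72*t
(2) = 8*a^3 + a^2*(-56*w - 52) + a*(-8*w^2 + 440*w - 96) + 56*w^3 - 532*w^2 + 672*w
(3) = a*(l^2 + 4*l) - l^3 - 4*l^2
(4) = 36*l^2 + l*(-46*n - 29) + 14*n^2 + 27*n - 20
(5) = 16*b^3 + b^2*(12*m - 174) + b*(-4*m^2 + 28*m + 143) + 2*m^2 - 17*m - 30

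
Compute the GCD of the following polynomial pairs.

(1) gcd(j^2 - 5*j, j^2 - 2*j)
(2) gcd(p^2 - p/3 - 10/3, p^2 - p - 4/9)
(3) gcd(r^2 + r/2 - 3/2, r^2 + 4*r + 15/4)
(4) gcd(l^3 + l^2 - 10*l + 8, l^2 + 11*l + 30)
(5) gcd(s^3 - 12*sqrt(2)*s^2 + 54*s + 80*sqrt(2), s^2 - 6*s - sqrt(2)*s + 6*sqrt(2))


(1) = j
(2) = gcd((p - 2)*(p + 5/3), (p - 4/3)*(p + 1/3)) = 1
(3) = gcd((r - 1)*(r + 3/2), (r + 3/2)*(r + 5/2)) = r + 3/2
(4) = gcd((l - 2)*(l - 1)*(l + 4), (l + 5)*(l + 6)) = 1
(5) = gcd((s - 8*sqrt(2))*(s - 5*sqrt(2))*(s + sqrt(2)), (s - 6)*(s - sqrt(2))) = 1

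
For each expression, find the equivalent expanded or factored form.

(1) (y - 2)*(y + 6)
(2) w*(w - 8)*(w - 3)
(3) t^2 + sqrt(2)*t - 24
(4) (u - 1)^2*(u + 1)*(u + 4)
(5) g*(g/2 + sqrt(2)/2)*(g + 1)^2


(1) = y^2 + 4*y - 12
(2) = w^3 - 11*w^2 + 24*w
(3) = (t - 3*sqrt(2))*(t + 4*sqrt(2))
(4) = u^4 + 3*u^3 - 5*u^2 - 3*u + 4
(5) = g^4/2 + sqrt(2)*g^3/2 + g^3 + g^2/2 + sqrt(2)*g^2 + sqrt(2)*g/2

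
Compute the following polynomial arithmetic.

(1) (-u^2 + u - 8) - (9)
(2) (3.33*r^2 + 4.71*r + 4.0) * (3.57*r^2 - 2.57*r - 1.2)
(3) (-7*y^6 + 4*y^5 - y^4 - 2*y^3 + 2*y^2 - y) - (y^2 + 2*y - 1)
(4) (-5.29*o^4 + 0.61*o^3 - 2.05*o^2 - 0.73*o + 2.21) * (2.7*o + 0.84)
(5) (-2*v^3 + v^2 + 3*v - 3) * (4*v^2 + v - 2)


(1) = -u^2 + u - 17
(2) = 11.8881*r^4 + 8.2566*r^3 - 1.8207*r^2 - 15.932*r - 4.8
(3) = -7*y^6 + 4*y^5 - y^4 - 2*y^3 + y^2 - 3*y + 1
(4) = -14.283*o^5 - 2.7966*o^4 - 5.0226*o^3 - 3.693*o^2 + 5.3538*o + 1.8564
(5) = -8*v^5 + 2*v^4 + 17*v^3 - 11*v^2 - 9*v + 6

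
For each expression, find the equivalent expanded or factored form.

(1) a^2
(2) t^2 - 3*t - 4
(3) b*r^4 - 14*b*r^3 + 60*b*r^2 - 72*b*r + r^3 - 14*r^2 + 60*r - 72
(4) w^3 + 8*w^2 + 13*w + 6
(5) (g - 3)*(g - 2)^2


(1) = a^2
(2) = (t - 4)*(t + 1)
(3) = (r - 6)^2*(r - 2)*(b*r + 1)
(4) = (w + 1)^2*(w + 6)
(5) = g^3 - 7*g^2 + 16*g - 12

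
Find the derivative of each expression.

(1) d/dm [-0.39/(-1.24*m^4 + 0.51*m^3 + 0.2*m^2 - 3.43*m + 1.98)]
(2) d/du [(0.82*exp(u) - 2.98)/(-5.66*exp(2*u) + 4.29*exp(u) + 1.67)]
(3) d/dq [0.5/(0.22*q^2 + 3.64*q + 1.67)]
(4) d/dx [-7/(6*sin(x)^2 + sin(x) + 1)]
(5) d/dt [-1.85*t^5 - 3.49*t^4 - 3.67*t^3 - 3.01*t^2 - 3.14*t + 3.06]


(1) = (-1.9344*m^3 + 0.5967*m^2 + 0.156*m - 1.3377)/(-1.24*m^4 + 0.51*m^3 + 0.2*m^2 - 3.43*m + 1.98)^2
(2) = (4.6412*exp(2*u) - 33.7336*exp(u) + 14.1536)*exp(u)/(32.0356*exp(4*u) - 48.5628*exp(3*u) - 0.5003*exp(2*u) + 14.3286*exp(u) + 2.7889)
(3) = (-0.22*q - 1.82)/(0.22*q^2 + 3.64*q + 1.67)^2
(4) = 7*(12*sin(x) + 1)*cos(x)/(6*sin(x)^2 + sin(x) + 1)^2
(5) = -9.25*t^4 - 13.96*t^3 - 11.01*t^2 - 6.02*t - 3.14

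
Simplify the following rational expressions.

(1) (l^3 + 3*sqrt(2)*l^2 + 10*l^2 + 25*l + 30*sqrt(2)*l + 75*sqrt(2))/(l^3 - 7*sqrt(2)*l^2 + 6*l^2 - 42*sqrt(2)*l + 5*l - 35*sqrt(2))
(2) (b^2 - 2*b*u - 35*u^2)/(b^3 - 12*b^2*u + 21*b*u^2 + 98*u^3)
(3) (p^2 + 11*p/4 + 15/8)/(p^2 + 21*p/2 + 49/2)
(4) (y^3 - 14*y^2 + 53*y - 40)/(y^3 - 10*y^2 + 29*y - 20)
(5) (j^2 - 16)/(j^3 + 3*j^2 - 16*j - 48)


(1) = (l^2 + l*(3*sqrt(2) + 5) + 15*sqrt(2))/(l^2 + l*(1 - 7*sqrt(2)) - 7*sqrt(2))
(2) = (-b - 5*u)/(-b^2 + 5*b*u + 14*u^2)
(3) = (8*p^2 + 22*p + 15)/(8*p^2 + 84*p + 196)
(4) = (y - 8)/(y - 4)
(5) = 1/(j + 3)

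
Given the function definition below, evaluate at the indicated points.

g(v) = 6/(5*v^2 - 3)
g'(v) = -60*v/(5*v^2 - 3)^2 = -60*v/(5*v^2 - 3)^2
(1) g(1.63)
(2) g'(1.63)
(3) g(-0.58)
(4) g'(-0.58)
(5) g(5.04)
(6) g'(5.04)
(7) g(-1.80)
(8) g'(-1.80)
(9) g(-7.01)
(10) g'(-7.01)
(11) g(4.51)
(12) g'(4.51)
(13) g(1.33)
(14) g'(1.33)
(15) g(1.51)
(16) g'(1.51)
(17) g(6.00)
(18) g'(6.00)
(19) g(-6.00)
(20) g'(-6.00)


(1) = 0.58
(2) = -0.92
(3) = -4.55
(4) = 20.03
(5) = 0.05
(6) = -0.02
(7) = 0.45
(8) = 0.62
(9) = 0.02
(10) = 0.01
(11) = 0.06
(12) = -0.03
(13) = 1.03
(14) = -2.34
(15) = 0.71
(16) = -1.28
(17) = 0.03
(18) = -0.01
(19) = 0.03
(20) = 0.01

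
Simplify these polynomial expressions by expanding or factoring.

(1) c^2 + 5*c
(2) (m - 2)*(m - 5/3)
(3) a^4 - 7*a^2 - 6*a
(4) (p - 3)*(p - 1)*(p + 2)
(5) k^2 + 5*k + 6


(1) = c*(c + 5)
(2) = m^2 - 11*m/3 + 10/3
(3) = a*(a - 3)*(a + 1)*(a + 2)
(4) = p^3 - 2*p^2 - 5*p + 6
(5) = (k + 2)*(k + 3)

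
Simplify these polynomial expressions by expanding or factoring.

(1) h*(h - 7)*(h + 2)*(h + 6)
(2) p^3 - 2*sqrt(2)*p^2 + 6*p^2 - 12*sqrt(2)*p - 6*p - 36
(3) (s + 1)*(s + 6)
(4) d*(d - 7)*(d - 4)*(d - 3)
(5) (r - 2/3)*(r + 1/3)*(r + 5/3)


(1) = h^4 + h^3 - 44*h^2 - 84*h
(2) = (p + 6)*(p - 3*sqrt(2))*(p + sqrt(2))
(3) = s^2 + 7*s + 6
(4) = d^4 - 14*d^3 + 61*d^2 - 84*d
(5) = r^3 + 4*r^2/3 - 7*r/9 - 10/27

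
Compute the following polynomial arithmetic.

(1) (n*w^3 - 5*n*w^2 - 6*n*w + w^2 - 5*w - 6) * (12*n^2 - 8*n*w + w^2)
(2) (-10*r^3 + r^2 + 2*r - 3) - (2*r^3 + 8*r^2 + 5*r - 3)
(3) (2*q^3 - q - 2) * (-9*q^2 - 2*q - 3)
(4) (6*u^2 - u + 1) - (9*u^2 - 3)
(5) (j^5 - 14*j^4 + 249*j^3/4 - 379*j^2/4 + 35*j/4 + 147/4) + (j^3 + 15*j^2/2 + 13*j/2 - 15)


(1) = 12*n^3*w^3 - 60*n^3*w^2 - 72*n^3*w - 8*n^2*w^4 + 40*n^2*w^3 + 60*n^2*w^2 - 60*n^2*w - 72*n^2 + n*w^5 - 5*n*w^4 - 14*n*w^3 + 40*n*w^2 + 48*n*w + w^4 - 5*w^3 - 6*w^2
(2) = -12*r^3 - 7*r^2 - 3*r
(3) = -18*q^5 - 4*q^4 + 3*q^3 + 20*q^2 + 7*q + 6
(4) = -3*u^2 - u + 4
(5) = j^5 - 14*j^4 + 253*j^3/4 - 349*j^2/4 + 61*j/4 + 87/4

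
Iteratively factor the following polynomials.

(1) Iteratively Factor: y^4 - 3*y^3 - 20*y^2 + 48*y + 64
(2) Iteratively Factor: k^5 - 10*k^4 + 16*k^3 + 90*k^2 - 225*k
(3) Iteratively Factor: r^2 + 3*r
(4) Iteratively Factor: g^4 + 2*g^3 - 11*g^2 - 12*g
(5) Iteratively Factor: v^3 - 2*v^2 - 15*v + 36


(1) = (y + 4)*(y^3 - 7*y^2 + 8*y + 16) = (y + 1)*(y + 4)*(y^2 - 8*y + 16) = (y - 4)*(y + 1)*(y + 4)*(y - 4)
(2) = (k - 3)*(k^4 - 7*k^3 - 5*k^2 + 75*k) = (k - 5)*(k - 3)*(k^3 - 2*k^2 - 15*k) = (k - 5)^2*(k - 3)*(k^2 + 3*k) = k*(k - 5)^2*(k - 3)*(k + 3)
(3) = (r)*(r + 3)
(4) = (g - 3)*(g^3 + 5*g^2 + 4*g) = (g - 3)*(g + 4)*(g^2 + g) = g*(g - 3)*(g + 4)*(g + 1)
(5) = (v + 4)*(v^2 - 6*v + 9) = (v - 3)*(v + 4)*(v - 3)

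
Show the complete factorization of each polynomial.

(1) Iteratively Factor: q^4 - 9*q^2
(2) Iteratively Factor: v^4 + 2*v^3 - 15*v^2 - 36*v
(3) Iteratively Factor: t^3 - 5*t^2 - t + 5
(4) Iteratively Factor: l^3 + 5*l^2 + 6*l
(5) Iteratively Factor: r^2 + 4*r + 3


(1) = (q)*(q^3 - 9*q) = q*(q - 3)*(q^2 + 3*q) = q^2*(q - 3)*(q + 3)
(2) = (v)*(v^3 + 2*v^2 - 15*v - 36) = v*(v - 4)*(v^2 + 6*v + 9) = v*(v - 4)*(v + 3)*(v + 3)
(3) = (t - 1)*(t^2 - 4*t - 5) = (t - 1)*(t + 1)*(t - 5)
(4) = (l + 2)*(l^2 + 3*l) = (l + 2)*(l + 3)*(l)
(5) = (r + 3)*(r + 1)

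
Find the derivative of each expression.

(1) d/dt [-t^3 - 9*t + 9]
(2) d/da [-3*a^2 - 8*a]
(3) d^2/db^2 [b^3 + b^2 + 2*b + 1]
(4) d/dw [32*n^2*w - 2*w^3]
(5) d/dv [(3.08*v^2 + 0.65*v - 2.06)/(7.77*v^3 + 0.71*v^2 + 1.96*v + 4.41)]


(1) = -3*t^2 - 9
(2) = -6*a - 8
(3) = 6*b + 2
(4) = 32*n^2 - 6*w^2
(5) = (-23.9316*v^4 - 10.101*v^3 + 53.5939*v^2 + 30.0908*v + 6.9041)/(60.3729*v^6 + 11.0334*v^5 + 30.9625*v^4 + 71.3146*v^3 + 10.1038*v^2 + 17.2872*v + 19.4481)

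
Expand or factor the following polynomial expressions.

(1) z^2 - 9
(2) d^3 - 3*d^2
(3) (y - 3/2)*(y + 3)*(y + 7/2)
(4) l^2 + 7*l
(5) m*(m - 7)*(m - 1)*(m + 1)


(1) = (z - 3)*(z + 3)
(2) = d^2*(d - 3)
(3) = y^3 + 5*y^2 + 3*y/4 - 63/4
(4) = l*(l + 7)
(5) = m^4 - 7*m^3 - m^2 + 7*m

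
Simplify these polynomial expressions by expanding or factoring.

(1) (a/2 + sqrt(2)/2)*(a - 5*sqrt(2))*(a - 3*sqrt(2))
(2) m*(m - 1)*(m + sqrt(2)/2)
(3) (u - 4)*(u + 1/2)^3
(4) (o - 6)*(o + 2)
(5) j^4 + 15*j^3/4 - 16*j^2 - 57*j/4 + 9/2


(1) = a^3/2 - 7*sqrt(2)*a^2/2 + 7*a + 15*sqrt(2)
(2) = m^3 - m^2 + sqrt(2)*m^2/2 - sqrt(2)*m/2
(3) = u^4 - 5*u^3/2 - 21*u^2/4 - 23*u/8 - 1/2
(4) = o^2 - 4*o - 12
(5) = (j - 3)*(j - 1/4)*(j + 1)*(j + 6)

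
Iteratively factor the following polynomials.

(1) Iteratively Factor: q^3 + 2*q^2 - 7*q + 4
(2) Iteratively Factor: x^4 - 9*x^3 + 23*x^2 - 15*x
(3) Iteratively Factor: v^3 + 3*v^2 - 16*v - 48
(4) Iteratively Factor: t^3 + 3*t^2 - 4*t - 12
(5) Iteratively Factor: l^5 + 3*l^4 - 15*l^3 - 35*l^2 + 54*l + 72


(1) = (q - 1)*(q^2 + 3*q - 4) = (q - 1)*(q + 4)*(q - 1)
(2) = (x)*(x^3 - 9*x^2 + 23*x - 15) = x*(x - 5)*(x^2 - 4*x + 3) = x*(x - 5)*(x - 1)*(x - 3)
(3) = (v + 4)*(v^2 - v - 12) = (v - 4)*(v + 4)*(v + 3)
(4) = (t - 2)*(t^2 + 5*t + 6) = (t - 2)*(t + 2)*(t + 3)
(5) = (l + 4)*(l^4 - l^3 - 11*l^2 + 9*l + 18) = (l + 1)*(l + 4)*(l^3 - 2*l^2 - 9*l + 18) = (l - 3)*(l + 1)*(l + 4)*(l^2 + l - 6) = (l - 3)*(l - 2)*(l + 1)*(l + 4)*(l + 3)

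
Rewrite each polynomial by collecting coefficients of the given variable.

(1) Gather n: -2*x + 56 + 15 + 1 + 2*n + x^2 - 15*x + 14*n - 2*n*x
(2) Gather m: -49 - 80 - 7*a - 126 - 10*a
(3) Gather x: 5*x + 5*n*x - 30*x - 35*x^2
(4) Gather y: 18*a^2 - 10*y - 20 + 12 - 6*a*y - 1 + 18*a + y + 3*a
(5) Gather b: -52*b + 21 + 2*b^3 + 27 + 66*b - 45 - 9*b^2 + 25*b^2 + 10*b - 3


(1) = n*(16 - 2*x) + x^2 - 17*x + 72
(2) = -17*a - 255
(3) = -35*x^2 + x*(5*n - 25)
(4) = 18*a^2 + 21*a + y*(-6*a - 9) - 9
(5) = 2*b^3 + 16*b^2 + 24*b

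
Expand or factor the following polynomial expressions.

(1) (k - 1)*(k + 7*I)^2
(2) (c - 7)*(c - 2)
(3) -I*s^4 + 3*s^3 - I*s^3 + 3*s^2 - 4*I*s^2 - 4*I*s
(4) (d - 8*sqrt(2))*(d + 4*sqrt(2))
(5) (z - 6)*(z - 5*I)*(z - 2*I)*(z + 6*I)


(1) = k^3 - k^2 + 14*I*k^2 - 49*k - 14*I*k + 49
(2) = c^2 - 9*c + 14
(3) = s*(s - I)*(s + 4*I)*(-I*s - I)
(4) = d^2 - 4*sqrt(2)*d - 64
(5) = z^4 - 6*z^3 - I*z^3 + 32*z^2 + 6*I*z^2 - 192*z - 60*I*z + 360*I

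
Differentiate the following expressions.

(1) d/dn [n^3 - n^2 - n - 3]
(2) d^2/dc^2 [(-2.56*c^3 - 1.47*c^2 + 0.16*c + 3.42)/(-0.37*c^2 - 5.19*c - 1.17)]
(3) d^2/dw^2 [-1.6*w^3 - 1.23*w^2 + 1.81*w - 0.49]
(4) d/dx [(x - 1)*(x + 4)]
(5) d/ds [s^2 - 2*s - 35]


(1) = 3*n^2 - 2*n - 1
(2) = (130.006894*c^3 + 86.643162*c^2 - 17.962668*c - 175.314186)/(0.050653*c^6 + 2.131533*c^5 + 30.37959*c^4 + 153.278865*c^3 + 96.06519*c^2 + 21.313773*c + 1.601613)
(3) = -9.6*w - 2.46
(4) = 2*x + 3
(5) = 2*s - 2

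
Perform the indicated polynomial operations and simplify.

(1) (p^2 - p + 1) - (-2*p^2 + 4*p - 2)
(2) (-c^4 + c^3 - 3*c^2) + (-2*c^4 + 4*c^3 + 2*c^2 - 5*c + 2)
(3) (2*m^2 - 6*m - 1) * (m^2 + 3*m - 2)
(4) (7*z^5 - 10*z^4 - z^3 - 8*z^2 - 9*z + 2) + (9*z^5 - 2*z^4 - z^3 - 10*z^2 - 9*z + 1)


(1) = 3*p^2 - 5*p + 3
(2) = -3*c^4 + 5*c^3 - c^2 - 5*c + 2
(3) = 2*m^4 - 23*m^2 + 9*m + 2
(4) = 16*z^5 - 12*z^4 - 2*z^3 - 18*z^2 - 18*z + 3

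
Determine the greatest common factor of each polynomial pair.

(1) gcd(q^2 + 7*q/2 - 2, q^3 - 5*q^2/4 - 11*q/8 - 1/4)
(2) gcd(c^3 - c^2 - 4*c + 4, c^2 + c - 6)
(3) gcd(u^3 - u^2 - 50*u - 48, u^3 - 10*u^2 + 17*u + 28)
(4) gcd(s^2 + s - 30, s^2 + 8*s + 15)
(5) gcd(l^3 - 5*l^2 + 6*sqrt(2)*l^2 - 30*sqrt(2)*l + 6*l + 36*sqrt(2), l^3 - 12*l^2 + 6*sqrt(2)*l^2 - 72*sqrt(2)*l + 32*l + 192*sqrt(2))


(1) = 1
(2) = c - 2
(3) = u + 1
(4) = gcd((s - 5)*(s + 6), (s + 3)*(s + 5)) = 1
(5) = l + 6*sqrt(2)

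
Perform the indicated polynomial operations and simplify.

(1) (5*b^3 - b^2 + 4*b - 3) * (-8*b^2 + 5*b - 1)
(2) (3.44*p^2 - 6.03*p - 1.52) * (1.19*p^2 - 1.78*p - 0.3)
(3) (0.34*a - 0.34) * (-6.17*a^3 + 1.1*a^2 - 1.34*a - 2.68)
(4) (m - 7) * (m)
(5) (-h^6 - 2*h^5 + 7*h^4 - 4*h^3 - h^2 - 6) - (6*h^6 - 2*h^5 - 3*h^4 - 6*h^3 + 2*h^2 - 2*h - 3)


(1) = -40*b^5 + 33*b^4 - 42*b^3 + 45*b^2 - 19*b + 3
(2) = 4.0936*p^4 - 13.2989*p^3 + 7.8926*p^2 + 4.5146*p + 0.456
(3) = -2.0978*a^4 + 2.4718*a^3 - 0.8296*a^2 - 0.4556*a + 0.9112
(4) = m^2 - 7*m
(5) = -7*h^6 + 10*h^4 + 2*h^3 - 3*h^2 + 2*h - 3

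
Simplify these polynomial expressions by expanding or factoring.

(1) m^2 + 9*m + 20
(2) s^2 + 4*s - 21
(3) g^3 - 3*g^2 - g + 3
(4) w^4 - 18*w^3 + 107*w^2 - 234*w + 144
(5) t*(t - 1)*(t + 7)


(1) = (m + 4)*(m + 5)
(2) = (s - 3)*(s + 7)
(3) = (g - 3)*(g - 1)*(g + 1)
(4) = (w - 8)*(w - 6)*(w - 3)*(w - 1)
(5) = t^3 + 6*t^2 - 7*t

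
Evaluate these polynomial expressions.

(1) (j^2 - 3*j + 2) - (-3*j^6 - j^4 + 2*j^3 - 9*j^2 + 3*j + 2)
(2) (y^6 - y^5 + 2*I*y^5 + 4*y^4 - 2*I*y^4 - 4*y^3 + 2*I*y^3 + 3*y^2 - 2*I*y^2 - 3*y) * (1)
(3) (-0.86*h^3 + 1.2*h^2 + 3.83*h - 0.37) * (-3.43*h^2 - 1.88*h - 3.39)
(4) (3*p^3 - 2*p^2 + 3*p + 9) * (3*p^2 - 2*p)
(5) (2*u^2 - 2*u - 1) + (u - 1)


(1) = 3*j^6 + j^4 - 2*j^3 + 10*j^2 - 6*j
(2) = y^6 - y^5 + 2*I*y^5 + 4*y^4 - 2*I*y^4 - 4*y^3 + 2*I*y^3 + 3*y^2 - 2*I*y^2 - 3*y
(3) = 2.9498*h^5 - 2.4992*h^4 - 12.4775*h^3 - 9.9993*h^2 - 12.2881*h + 1.2543
(4) = 9*p^5 - 12*p^4 + 13*p^3 + 21*p^2 - 18*p
(5) = 2*u^2 - u - 2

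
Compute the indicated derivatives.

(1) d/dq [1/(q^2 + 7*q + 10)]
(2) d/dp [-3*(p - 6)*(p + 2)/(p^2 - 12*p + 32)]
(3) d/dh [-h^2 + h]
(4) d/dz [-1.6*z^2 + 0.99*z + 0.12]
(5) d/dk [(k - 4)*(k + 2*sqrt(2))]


(1) = (-2*q - 7)/(q^2 + 7*q + 10)^2
(2) = 24*(p^2 - 11*p + 34)/(p^4 - 24*p^3 + 208*p^2 - 768*p + 1024)
(3) = 1 - 2*h
(4) = 0.99 - 3.2*z
(5) = 2*k - 4 + 2*sqrt(2)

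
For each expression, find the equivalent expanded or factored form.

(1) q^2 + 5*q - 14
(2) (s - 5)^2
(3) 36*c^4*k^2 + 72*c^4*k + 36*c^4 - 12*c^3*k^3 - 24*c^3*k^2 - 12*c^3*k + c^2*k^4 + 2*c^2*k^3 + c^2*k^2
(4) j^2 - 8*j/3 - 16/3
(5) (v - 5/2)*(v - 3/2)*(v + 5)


(1) = (q - 2)*(q + 7)
(2) = s^2 - 10*s + 25
(3) = (-6*c + k)^2*(c*k + c)^2
(4) = (j - 4)*(j + 4/3)
(5) = v^3 + v^2 - 65*v/4 + 75/4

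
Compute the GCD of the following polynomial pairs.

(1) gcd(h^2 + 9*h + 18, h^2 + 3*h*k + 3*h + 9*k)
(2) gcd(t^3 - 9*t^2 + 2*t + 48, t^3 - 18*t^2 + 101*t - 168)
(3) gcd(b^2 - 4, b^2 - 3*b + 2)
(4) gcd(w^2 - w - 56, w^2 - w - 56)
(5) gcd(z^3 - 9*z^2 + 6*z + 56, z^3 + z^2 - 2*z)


(1) = gcd((h + 3)*(h + 6), (h + 3)*(h + 3*k)) = h + 3
(2) = gcd((t - 8)*(t - 3)*(t + 2), (t - 8)*(t - 7)*(t - 3)) = t^2 - 11*t + 24
(3) = gcd((b - 2)*(b + 2), (b - 2)*(b - 1)) = b - 2
(4) = gcd((w - 8)*(w + 7), (w - 8)*(w + 7)) = w^2 - w - 56
(5) = gcd((z - 7)*(z - 4)*(z + 2), z*(z - 1)*(z + 2)) = z + 2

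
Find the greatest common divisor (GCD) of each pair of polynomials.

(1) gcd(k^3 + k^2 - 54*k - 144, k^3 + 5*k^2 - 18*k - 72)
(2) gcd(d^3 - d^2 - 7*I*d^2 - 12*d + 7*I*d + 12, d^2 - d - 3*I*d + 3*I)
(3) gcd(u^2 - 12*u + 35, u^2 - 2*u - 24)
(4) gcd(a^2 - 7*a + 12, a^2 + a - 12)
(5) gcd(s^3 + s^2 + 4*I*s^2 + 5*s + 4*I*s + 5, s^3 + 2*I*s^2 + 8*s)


(1) = gcd((k - 8)*(k + 3)*(k + 6), (k - 4)*(k + 3)*(k + 6)) = k^2 + 9*k + 18
(2) = gcd((d - 1)*(d - 4*I)*(d - 3*I), (d - 1)*(d - 3*I)) = d^2 + d*(-1 - 3*I) + 3*I
(3) = gcd((u - 7)*(u - 5), (u - 6)*(u + 4)) = 1
(4) = a - 3
(5) = 1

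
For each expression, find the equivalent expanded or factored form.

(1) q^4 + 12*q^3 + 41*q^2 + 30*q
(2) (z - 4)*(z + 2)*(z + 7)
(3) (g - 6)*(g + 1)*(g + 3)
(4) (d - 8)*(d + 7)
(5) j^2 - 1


(1) = q*(q + 1)*(q + 5)*(q + 6)
(2) = z^3 + 5*z^2 - 22*z - 56
(3) = g^3 - 2*g^2 - 21*g - 18
(4) = d^2 - d - 56
(5) = (j - 1)*(j + 1)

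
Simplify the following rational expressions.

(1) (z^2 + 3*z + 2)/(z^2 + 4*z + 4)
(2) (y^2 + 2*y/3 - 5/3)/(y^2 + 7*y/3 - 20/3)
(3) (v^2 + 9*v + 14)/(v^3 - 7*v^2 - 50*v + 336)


(1) = (z + 1)/(z + 2)
(2) = (3*y^2 + 2*y - 5)/(3*y^2 + 7*y - 20)
(3) = (v + 2)/(v^2 - 14*v + 48)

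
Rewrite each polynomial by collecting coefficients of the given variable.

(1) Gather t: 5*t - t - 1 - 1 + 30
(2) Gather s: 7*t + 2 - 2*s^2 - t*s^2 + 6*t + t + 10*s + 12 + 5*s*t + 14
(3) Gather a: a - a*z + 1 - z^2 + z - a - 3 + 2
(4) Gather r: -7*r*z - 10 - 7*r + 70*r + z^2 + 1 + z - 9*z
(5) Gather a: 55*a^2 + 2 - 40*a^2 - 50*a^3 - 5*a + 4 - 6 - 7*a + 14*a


(1) = 4*t + 28
(2) = s^2*(-t - 2) + s*(5*t + 10) + 14*t + 28
(3) = -a*z - z^2 + z
(4) = r*(63 - 7*z) + z^2 - 8*z - 9
(5) = -50*a^3 + 15*a^2 + 2*a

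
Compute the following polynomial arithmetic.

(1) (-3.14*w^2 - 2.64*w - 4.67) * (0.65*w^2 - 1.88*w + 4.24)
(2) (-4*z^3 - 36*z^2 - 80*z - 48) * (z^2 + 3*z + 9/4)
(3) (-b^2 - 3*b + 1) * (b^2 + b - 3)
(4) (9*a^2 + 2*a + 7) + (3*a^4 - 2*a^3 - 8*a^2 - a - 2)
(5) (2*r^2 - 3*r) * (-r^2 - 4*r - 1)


(1) = -2.041*w^4 + 4.1872*w^3 - 11.3859*w^2 - 2.414*w - 19.8008
(2) = -4*z^5 - 48*z^4 - 197*z^3 - 369*z^2 - 324*z - 108
(3) = -b^4 - 4*b^3 + b^2 + 10*b - 3
(4) = 3*a^4 - 2*a^3 + a^2 + a + 5
(5) = -2*r^4 - 5*r^3 + 10*r^2 + 3*r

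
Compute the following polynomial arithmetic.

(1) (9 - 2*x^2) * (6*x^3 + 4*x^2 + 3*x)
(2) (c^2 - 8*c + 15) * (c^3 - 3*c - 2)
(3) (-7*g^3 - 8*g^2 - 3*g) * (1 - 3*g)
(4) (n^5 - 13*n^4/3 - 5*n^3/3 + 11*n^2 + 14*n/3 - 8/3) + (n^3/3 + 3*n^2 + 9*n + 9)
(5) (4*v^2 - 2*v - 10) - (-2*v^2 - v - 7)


(1) = -12*x^5 - 8*x^4 + 48*x^3 + 36*x^2 + 27*x
(2) = c^5 - 8*c^4 + 12*c^3 + 22*c^2 - 29*c - 30
(3) = 21*g^4 + 17*g^3 + g^2 - 3*g
(4) = n^5 - 13*n^4/3 - 4*n^3/3 + 14*n^2 + 41*n/3 + 19/3
(5) = 6*v^2 - v - 3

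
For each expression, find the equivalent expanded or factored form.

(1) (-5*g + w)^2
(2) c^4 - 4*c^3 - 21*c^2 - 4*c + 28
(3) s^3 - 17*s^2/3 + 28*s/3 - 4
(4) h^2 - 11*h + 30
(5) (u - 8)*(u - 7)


(1) = 25*g^2 - 10*g*w + w^2
(2) = (c - 7)*(c - 1)*(c + 2)^2
(3) = (s - 3)*(s - 2)*(s - 2/3)
(4) = (h - 6)*(h - 5)
(5) = u^2 - 15*u + 56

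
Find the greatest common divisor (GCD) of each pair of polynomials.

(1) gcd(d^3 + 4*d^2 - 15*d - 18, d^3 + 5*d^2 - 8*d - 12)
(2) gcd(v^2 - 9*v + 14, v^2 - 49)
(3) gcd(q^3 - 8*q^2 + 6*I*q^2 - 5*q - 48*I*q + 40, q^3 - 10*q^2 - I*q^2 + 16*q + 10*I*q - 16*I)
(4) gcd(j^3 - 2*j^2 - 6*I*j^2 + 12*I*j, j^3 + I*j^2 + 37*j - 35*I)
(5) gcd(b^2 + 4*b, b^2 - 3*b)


(1) = gcd((d - 3)*(d + 1)*(d + 6), (d - 2)*(d + 1)*(d + 6)) = d^2 + 7*d + 6
(2) = gcd((v - 7)*(v - 2), (v - 7)*(v + 7)) = v - 7
(3) = q - 8
(4) = gcd(j*(j - 2)*(j - 6*I), (j - 5*I)*(j - I)*(j + 7*I)) = 1
(5) = b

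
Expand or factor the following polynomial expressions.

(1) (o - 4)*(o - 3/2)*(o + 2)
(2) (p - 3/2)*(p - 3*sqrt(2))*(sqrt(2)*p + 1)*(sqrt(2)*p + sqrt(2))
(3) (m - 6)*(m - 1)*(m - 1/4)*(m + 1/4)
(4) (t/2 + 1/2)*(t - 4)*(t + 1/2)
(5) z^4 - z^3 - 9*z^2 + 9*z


(1) = o^3 - 7*o^2/2 - 5*o + 12
(2) = 2*p^4 - 5*sqrt(2)*p^3 - p^3 - 9*p^2 + 5*sqrt(2)*p^2/2 + 3*p + 15*sqrt(2)*p/2 + 9
(3) = m^4 - 7*m^3 + 95*m^2/16 + 7*m/16 - 3/8
(4) = t^3/2 - 5*t^2/4 - 11*t/4 - 1
(5) = z*(z - 3)*(z - 1)*(z + 3)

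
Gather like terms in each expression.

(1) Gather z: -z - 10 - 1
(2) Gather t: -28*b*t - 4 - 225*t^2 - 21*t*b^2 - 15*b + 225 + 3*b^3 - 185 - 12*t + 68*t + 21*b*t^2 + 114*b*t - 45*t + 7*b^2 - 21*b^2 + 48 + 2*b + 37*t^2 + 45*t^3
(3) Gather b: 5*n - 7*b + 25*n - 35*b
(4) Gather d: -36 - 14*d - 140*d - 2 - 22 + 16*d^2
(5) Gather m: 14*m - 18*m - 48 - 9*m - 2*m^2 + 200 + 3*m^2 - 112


(1) = -z - 11
(2) = 3*b^3 - 14*b^2 - 13*b + 45*t^3 + t^2*(21*b - 188) + t*(-21*b^2 + 86*b + 11) + 84
(3) = -42*b + 30*n
(4) = 16*d^2 - 154*d - 60
(5) = m^2 - 13*m + 40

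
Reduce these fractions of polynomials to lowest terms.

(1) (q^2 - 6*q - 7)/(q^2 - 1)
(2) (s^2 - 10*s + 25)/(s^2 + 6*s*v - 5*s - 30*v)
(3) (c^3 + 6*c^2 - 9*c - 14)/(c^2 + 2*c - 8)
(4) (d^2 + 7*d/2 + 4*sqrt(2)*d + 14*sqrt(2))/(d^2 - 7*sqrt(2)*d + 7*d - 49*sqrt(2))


(1) = (q - 7)/(q - 1)
(2) = (s - 5)/(s + 6*v)
(3) = (c^2 + 8*c + 7)/(c + 4)
(4) = (2*d^2 + d*(7 + 8*sqrt(2)) + 28*sqrt(2))/(2*d^2 + d*(14 - 14*sqrt(2)) - 98*sqrt(2))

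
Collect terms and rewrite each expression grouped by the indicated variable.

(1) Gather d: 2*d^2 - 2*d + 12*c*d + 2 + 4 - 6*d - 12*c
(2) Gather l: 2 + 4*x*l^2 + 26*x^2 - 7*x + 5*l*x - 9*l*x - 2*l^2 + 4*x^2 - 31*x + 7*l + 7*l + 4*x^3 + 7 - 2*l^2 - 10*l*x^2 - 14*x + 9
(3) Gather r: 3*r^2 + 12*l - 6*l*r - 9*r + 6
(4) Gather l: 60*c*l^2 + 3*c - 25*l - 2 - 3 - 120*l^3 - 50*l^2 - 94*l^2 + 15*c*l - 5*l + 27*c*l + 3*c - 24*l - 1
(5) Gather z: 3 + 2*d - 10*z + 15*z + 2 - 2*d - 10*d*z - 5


(1) = -12*c + 2*d^2 + d*(12*c - 8) + 6
(2) = l^2*(4*x - 4) + l*(-10*x^2 - 4*x + 14) + 4*x^3 + 30*x^2 - 52*x + 18
(3) = 12*l + 3*r^2 + r*(-6*l - 9) + 6
(4) = 6*c - 120*l^3 + l^2*(60*c - 144) + l*(42*c - 54) - 6
(5) = z*(5 - 10*d)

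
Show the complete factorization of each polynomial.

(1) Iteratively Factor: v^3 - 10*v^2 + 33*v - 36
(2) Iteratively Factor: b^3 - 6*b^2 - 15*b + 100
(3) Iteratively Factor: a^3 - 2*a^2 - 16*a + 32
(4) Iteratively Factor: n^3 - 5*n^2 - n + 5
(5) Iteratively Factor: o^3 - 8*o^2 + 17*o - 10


(1) = (v - 3)*(v^2 - 7*v + 12) = (v - 3)^2*(v - 4)
(2) = (b + 4)*(b^2 - 10*b + 25) = (b - 5)*(b + 4)*(b - 5)
(3) = (a + 4)*(a^2 - 6*a + 8) = (a - 2)*(a + 4)*(a - 4)
(4) = (n + 1)*(n^2 - 6*n + 5) = (n - 1)*(n + 1)*(n - 5)
(5) = (o - 1)*(o^2 - 7*o + 10) = (o - 5)*(o - 1)*(o - 2)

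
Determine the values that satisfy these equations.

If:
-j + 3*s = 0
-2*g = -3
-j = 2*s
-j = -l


Then:
g = 3/2
j = 0
l = 0
s = 0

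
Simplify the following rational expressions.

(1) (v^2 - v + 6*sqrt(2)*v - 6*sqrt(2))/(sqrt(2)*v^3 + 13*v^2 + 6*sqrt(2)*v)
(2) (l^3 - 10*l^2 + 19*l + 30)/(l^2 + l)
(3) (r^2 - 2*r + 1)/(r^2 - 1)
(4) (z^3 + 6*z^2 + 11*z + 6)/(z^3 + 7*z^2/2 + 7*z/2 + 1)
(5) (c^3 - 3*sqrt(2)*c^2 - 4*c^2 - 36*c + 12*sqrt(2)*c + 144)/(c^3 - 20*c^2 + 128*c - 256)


(1) = (v - 1)/(sqrt(2)*v^2 + v)
(2) = (l^2 - 11*l + 30)/l
(3) = (r - 1)/(r + 1)
(4) = (2*z + 6)/(2*z + 1)
(5) = (c^2 - 3*sqrt(2)*c - 36)/(c^2 - 16*c + 64)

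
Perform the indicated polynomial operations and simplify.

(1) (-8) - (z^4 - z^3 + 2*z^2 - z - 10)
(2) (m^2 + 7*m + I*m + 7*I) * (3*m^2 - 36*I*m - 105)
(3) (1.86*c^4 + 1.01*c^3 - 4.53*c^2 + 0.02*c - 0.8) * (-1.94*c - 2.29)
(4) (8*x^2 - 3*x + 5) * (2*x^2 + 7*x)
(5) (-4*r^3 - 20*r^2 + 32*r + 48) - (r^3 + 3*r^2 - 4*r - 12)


(1) = -z^4 + z^3 - 2*z^2 + z + 2
(2) = 3*m^4 + 21*m^3 - 33*I*m^3 - 69*m^2 - 231*I*m^2 - 483*m - 105*I*m - 735*I
(3) = -3.6084*c^5 - 6.2188*c^4 + 6.4753*c^3 + 10.3349*c^2 + 1.5062*c + 1.832
(4) = 16*x^4 + 50*x^3 - 11*x^2 + 35*x
(5) = -5*r^3 - 23*r^2 + 36*r + 60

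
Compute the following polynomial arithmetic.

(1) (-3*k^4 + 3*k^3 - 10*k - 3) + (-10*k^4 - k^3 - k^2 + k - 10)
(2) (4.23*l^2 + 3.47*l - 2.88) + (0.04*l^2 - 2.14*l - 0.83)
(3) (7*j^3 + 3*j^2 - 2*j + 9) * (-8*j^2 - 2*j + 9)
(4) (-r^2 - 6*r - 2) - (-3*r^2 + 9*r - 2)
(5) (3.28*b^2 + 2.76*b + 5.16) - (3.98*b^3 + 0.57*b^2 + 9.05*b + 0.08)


(1) = -13*k^4 + 2*k^3 - k^2 - 9*k - 13
(2) = 4.27*l^2 + 1.33*l - 3.71
(3) = -56*j^5 - 38*j^4 + 73*j^3 - 41*j^2 - 36*j + 81
(4) = 2*r^2 - 15*r
(5) = -3.98*b^3 + 2.71*b^2 - 6.29*b + 5.08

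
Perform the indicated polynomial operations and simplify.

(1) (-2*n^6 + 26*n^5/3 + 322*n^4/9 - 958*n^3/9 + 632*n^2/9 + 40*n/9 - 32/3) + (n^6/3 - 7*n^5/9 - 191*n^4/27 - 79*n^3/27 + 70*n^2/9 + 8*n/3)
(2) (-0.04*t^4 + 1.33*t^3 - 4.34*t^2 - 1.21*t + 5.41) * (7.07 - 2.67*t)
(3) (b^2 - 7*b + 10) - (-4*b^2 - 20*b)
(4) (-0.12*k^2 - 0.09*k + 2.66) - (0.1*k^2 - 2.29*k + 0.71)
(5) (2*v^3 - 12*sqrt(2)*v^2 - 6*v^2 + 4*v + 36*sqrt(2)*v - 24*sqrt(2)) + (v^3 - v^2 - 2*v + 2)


(1) = -5*n^6/3 + 71*n^5/9 + 775*n^4/27 - 2953*n^3/27 + 78*n^2 + 64*n/9 - 32/3
(2) = 0.1068*t^5 - 3.8339*t^4 + 20.9909*t^3 - 27.4531*t^2 - 22.9994*t + 38.2487
(3) = 5*b^2 + 13*b + 10
(4) = -0.22*k^2 + 2.2*k + 1.95
(5) = 3*v^3 - 12*sqrt(2)*v^2 - 7*v^2 + 2*v + 36*sqrt(2)*v - 24*sqrt(2) + 2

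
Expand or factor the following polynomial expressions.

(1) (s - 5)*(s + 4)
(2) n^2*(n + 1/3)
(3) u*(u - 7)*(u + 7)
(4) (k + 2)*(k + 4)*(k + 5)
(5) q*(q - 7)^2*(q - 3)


(1) = s^2 - s - 20
(2) = n^3 + n^2/3
(3) = u^3 - 49*u
(4) = k^3 + 11*k^2 + 38*k + 40
(5) = q^4 - 17*q^3 + 91*q^2 - 147*q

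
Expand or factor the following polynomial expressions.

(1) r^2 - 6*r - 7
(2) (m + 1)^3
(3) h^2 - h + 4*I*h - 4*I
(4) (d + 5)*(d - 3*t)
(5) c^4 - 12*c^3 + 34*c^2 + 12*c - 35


(1) = (r - 7)*(r + 1)
(2) = m^3 + 3*m^2 + 3*m + 1
(3) = (h - 1)*(h + 4*I)
(4) = d^2 - 3*d*t + 5*d - 15*t
(5) = (c - 7)*(c - 5)*(c - 1)*(c + 1)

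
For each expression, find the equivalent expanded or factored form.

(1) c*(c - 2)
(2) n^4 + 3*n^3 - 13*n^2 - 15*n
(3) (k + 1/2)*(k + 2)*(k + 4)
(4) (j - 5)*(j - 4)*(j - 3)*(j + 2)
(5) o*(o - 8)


(1) = c^2 - 2*c
(2) = n*(n - 3)*(n + 1)*(n + 5)
(3) = k^3 + 13*k^2/2 + 11*k + 4
(4) = j^4 - 10*j^3 + 23*j^2 + 34*j - 120
(5) = o^2 - 8*o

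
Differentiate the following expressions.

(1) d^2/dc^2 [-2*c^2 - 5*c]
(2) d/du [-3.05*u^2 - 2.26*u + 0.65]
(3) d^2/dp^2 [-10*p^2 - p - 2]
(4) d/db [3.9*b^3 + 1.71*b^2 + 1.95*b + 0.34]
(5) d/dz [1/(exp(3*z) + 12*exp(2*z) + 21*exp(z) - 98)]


(1) = -4
(2) = -6.1*u - 2.26
(3) = -20
(4) = 11.7*b^2 + 3.42*b + 1.95
(5) = 3*(-exp(2*z) - 8*exp(z) - 7)*exp(z)/(exp(3*z) + 12*exp(2*z) + 21*exp(z) - 98)^2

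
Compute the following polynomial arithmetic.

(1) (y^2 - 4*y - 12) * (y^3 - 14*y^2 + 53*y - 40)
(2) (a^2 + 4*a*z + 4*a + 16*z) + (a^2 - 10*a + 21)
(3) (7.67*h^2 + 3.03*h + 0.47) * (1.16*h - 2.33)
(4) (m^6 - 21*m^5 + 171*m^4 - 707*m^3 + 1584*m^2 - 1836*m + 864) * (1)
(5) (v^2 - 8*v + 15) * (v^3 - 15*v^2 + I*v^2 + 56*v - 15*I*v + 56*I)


(1) = y^5 - 18*y^4 + 97*y^3 - 84*y^2 - 476*y + 480
(2) = 2*a^2 + 4*a*z - 6*a + 16*z + 21
(3) = 8.8972*h^3 - 14.3563*h^2 - 6.5147*h - 1.0951
(4) = m^6 - 21*m^5 + 171*m^4 - 707*m^3 + 1584*m^2 - 1836*m + 864
(5) = v^5 - 23*v^4 + I*v^4 + 191*v^3 - 23*I*v^3 - 673*v^2 + 191*I*v^2 + 840*v - 673*I*v + 840*I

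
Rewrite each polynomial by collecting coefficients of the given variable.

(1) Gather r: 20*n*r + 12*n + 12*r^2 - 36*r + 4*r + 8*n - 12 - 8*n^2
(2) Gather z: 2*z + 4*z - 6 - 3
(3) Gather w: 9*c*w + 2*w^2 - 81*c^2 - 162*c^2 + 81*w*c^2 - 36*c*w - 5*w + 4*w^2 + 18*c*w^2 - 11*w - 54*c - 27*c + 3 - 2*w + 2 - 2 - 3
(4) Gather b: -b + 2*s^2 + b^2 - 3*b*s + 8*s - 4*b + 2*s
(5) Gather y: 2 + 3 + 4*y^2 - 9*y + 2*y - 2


(1) = -8*n^2 + 20*n + 12*r^2 + r*(20*n - 32) - 12
(2) = 6*z - 9
(3) = -243*c^2 - 81*c + w^2*(18*c + 6) + w*(81*c^2 - 27*c - 18)
(4) = b^2 + b*(-3*s - 5) + 2*s^2 + 10*s
(5) = 4*y^2 - 7*y + 3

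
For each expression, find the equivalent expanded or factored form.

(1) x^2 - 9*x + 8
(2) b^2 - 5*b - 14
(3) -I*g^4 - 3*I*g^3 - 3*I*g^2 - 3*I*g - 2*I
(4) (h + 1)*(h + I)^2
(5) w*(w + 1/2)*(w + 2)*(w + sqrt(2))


(1) = (x - 8)*(x - 1)
(2) = (b - 7)*(b + 2)
(3) = (g + 1)*(g + 2)*(g - I)*(-I*g + 1)
(4) = h^3 + h^2 + 2*I*h^2 - h + 2*I*h - 1
(5) = w^4 + sqrt(2)*w^3 + 5*w^3/2 + w^2 + 5*sqrt(2)*w^2/2 + sqrt(2)*w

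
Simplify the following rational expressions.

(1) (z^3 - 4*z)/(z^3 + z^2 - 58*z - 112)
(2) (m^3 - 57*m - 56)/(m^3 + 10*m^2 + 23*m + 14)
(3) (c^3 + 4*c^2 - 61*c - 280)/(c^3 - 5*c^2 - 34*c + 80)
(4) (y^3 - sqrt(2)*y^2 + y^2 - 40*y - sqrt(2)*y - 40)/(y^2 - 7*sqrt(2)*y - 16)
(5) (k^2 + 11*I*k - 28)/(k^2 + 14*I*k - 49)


(1) = (z^2 - 2*z)/(z^2 - z - 56)
(2) = (m - 8)/(m + 2)
(3) = (c + 7)/(c - 2)
(4) = (y^3 + y^2*(1 - sqrt(2)) + y*(-40 - sqrt(2)) - 40)/(y^2 - 7*sqrt(2)*y - 16)
(5) = (k + 4*I)/(k + 7*I)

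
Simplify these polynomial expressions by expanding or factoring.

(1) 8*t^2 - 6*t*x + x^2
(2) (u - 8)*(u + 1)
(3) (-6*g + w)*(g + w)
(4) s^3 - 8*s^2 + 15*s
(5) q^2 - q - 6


(1) = (-4*t + x)*(-2*t + x)
(2) = u^2 - 7*u - 8
(3) = -6*g^2 - 5*g*w + w^2
(4) = s*(s - 5)*(s - 3)
(5) = (q - 3)*(q + 2)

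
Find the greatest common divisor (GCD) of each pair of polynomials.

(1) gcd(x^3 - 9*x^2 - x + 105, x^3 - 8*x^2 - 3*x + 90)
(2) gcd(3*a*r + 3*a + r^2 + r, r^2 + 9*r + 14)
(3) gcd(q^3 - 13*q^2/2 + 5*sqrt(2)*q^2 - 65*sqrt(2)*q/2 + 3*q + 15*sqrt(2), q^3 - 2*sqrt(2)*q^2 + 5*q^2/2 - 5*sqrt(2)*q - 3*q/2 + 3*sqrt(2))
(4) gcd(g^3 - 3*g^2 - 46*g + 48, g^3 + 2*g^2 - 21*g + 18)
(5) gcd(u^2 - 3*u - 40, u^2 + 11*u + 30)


(1) = gcd((x - 7)*(x - 5)*(x + 3), (x - 6)*(x - 5)*(x + 3)) = x^2 - 2*x - 15
(2) = gcd((3*a + r)*(r + 1), (r + 2)*(r + 7)) = 1
(3) = q - 1/2
(4) = g^2 + 5*g - 6
(5) = gcd((u - 8)*(u + 5), (u + 5)*(u + 6)) = u + 5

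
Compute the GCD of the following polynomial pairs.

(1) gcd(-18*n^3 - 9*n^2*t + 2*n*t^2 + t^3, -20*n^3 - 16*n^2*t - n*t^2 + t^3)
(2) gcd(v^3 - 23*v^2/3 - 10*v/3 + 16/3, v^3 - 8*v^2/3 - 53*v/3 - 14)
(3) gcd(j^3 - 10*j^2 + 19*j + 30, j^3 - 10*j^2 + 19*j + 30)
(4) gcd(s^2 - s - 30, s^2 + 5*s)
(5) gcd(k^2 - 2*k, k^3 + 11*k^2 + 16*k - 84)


(1) = 2*n + t
(2) = v + 1
(3) = j^3 - 10*j^2 + 19*j + 30
(4) = gcd((s - 6)*(s + 5), s*(s + 5)) = s + 5
(5) = k - 2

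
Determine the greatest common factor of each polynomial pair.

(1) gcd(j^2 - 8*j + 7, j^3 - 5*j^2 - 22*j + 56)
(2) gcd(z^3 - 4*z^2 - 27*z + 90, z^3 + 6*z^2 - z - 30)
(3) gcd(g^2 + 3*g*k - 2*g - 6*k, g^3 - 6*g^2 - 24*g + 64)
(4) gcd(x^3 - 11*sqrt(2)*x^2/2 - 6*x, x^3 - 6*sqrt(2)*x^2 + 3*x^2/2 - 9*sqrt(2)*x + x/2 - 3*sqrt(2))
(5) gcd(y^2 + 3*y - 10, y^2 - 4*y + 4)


(1) = gcd((j - 7)*(j - 1), (j - 7)*(j - 2)*(j + 4)) = j - 7
(2) = z + 5
(3) = gcd((g - 2)*(g + 3*k), (g - 8)*(g - 2)*(g + 4)) = g - 2
(4) = x - 6*sqrt(2)
(5) = y - 2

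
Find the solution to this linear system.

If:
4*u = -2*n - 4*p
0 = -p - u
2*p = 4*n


Then:
n = 0
p = 0
u = 0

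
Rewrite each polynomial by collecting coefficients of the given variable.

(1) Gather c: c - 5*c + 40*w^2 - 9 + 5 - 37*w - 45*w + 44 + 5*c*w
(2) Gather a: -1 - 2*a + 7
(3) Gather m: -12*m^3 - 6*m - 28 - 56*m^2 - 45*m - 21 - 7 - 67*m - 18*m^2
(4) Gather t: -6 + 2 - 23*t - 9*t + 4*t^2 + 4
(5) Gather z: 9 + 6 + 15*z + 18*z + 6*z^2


(1) = c*(5*w - 4) + 40*w^2 - 82*w + 40
(2) = 6 - 2*a
(3) = -12*m^3 - 74*m^2 - 118*m - 56
(4) = 4*t^2 - 32*t
(5) = 6*z^2 + 33*z + 15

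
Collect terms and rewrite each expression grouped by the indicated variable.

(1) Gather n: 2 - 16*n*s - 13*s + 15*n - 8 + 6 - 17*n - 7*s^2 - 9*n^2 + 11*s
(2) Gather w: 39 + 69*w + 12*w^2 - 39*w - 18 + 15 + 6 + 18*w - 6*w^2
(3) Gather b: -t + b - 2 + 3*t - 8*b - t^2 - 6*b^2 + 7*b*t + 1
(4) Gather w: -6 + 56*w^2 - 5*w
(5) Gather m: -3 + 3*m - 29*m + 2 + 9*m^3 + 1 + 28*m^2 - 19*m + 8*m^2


(1) = -9*n^2 + n*(-16*s - 2) - 7*s^2 - 2*s
(2) = 6*w^2 + 48*w + 42
(3) = -6*b^2 + b*(7*t - 7) - t^2 + 2*t - 1
(4) = 56*w^2 - 5*w - 6
(5) = 9*m^3 + 36*m^2 - 45*m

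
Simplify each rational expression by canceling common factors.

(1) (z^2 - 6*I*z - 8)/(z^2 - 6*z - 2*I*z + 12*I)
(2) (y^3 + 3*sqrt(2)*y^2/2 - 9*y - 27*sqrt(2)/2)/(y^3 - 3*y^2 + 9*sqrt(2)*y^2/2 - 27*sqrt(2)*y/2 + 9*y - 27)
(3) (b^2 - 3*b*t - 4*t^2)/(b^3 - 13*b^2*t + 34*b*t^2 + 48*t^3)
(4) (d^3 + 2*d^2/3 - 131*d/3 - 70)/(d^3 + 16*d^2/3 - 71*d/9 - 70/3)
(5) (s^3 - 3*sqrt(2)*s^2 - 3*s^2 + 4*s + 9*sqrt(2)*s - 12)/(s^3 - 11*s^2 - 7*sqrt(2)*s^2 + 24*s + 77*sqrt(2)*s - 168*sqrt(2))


(1) = (z - 4*I)/(z - 6)
(2) = (4*y + 12)/(4*y + 12*sqrt(2))
(3) = (b - 4*t)/(b^2 - 14*b*t + 48*t^2)
(4) = (3*d - 21)/(3*d - 7)
(5) = (s^2 - 3*sqrt(2)*s + 4)/(s^2 + s*(-7*sqrt(2) - 8) + 56*sqrt(2))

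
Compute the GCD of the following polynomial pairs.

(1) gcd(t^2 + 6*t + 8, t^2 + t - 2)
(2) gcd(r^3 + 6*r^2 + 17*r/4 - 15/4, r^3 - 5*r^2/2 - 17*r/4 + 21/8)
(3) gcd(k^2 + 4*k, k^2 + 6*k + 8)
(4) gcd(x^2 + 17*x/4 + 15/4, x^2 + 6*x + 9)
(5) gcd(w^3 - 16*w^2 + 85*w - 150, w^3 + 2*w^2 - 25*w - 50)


(1) = gcd((t + 2)*(t + 4), (t - 1)*(t + 2)) = t + 2
(2) = gcd((r - 1/2)*(r + 3/2)*(r + 5), (r - 7/2)*(r - 1/2)*(r + 3/2)) = r^2 + r - 3/4
(3) = gcd(k*(k + 4), (k + 2)*(k + 4)) = k + 4
(4) = x + 3
(5) = gcd((w - 6)*(w - 5)^2, (w - 5)*(w + 2)*(w + 5)) = w - 5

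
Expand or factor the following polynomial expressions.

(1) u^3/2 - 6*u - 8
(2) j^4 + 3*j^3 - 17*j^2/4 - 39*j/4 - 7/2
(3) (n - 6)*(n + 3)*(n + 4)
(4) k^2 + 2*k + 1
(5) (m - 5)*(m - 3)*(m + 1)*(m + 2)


(1) = (u/2 + 1)*(u - 4)*(u + 2)
(2) = (j - 2)*(j + 1/2)*(j + 1)*(j + 7/2)
(3) = n^3 + n^2 - 30*n - 72
(4) = (k + 1)^2
(5) = m^4 - 5*m^3 - 7*m^2 + 29*m + 30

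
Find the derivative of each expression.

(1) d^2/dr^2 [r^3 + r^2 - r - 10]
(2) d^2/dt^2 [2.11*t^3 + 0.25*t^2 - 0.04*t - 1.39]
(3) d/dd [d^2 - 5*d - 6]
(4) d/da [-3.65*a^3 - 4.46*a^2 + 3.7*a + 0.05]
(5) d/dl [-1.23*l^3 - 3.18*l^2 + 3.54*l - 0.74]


(1) = 6*r + 2
(2) = 12.66*t + 0.5
(3) = 2*d - 5
(4) = -10.95*a^2 - 8.92*a + 3.7
(5) = -3.69*l^2 - 6.36*l + 3.54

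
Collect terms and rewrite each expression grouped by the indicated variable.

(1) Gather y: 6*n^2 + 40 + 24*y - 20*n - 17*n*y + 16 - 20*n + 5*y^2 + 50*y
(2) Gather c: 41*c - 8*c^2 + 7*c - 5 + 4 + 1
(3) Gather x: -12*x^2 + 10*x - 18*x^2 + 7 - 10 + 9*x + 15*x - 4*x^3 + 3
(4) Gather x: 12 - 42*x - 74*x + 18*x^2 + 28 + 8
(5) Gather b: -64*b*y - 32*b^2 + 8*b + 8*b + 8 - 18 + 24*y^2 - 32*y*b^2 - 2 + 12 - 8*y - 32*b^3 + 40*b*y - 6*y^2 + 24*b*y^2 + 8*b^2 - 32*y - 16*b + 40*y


(1) = 6*n^2 - 40*n + 5*y^2 + y*(74 - 17*n) + 56
(2) = -8*c^2 + 48*c
(3) = -4*x^3 - 30*x^2 + 34*x
(4) = 18*x^2 - 116*x + 48
(5) = -32*b^3 + b^2*(-32*y - 24) + b*(24*y^2 - 24*y) + 18*y^2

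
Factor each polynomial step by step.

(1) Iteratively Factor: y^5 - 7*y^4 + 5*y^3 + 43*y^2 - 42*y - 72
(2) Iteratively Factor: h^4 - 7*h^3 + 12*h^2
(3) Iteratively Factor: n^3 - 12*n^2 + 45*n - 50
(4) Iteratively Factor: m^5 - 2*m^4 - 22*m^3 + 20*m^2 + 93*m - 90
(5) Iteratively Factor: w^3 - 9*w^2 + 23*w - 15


(1) = (y - 4)*(y^4 - 3*y^3 - 7*y^2 + 15*y + 18) = (y - 4)*(y - 3)*(y^3 - 7*y - 6) = (y - 4)*(y - 3)*(y + 1)*(y^2 - y - 6) = (y - 4)*(y - 3)*(y + 1)*(y + 2)*(y - 3)
(2) = (h)*(h^3 - 7*h^2 + 12*h) = h*(h - 4)*(h^2 - 3*h) = h*(h - 4)*(h - 3)*(h)
(3) = (n - 5)*(n^2 - 7*n + 10) = (n - 5)*(n - 2)*(n - 5)
(4) = (m + 3)*(m^4 - 5*m^3 - 7*m^2 + 41*m - 30) = (m + 3)^2*(m^3 - 8*m^2 + 17*m - 10) = (m - 5)*(m + 3)^2*(m^2 - 3*m + 2) = (m - 5)*(m - 2)*(m + 3)^2*(m - 1)
(5) = (w - 1)*(w^2 - 8*w + 15) = (w - 5)*(w - 1)*(w - 3)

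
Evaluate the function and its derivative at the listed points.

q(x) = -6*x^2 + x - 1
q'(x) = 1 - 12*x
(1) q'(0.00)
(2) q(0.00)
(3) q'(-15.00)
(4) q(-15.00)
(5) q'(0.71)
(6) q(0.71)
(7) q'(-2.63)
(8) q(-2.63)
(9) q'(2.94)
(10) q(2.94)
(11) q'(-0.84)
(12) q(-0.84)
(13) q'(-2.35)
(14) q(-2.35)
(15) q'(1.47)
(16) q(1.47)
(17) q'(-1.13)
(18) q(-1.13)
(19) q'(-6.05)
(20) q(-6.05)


(1) = 1.00
(2) = -1.00
(3) = 181.00
(4) = -1366.00
(5) = -7.52
(6) = -3.31
(7) = 32.56
(8) = -45.13
(9) = -34.28
(10) = -49.92
(11) = 11.08
(12) = -6.07
(13) = 29.20
(14) = -36.49
(15) = -16.64
(16) = -12.50
(17) = 14.56
(18) = -9.79
(19) = 73.60
(20) = -226.67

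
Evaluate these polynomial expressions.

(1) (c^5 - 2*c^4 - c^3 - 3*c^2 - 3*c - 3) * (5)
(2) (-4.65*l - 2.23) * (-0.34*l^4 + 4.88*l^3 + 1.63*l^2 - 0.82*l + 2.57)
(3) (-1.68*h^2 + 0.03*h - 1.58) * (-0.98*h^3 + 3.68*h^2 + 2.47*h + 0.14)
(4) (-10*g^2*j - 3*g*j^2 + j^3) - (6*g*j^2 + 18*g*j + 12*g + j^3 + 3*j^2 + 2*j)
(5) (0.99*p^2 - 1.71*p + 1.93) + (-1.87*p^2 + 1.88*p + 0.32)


(1) = 5*c^5 - 10*c^4 - 5*c^3 - 15*c^2 - 15*c - 15
(2) = 1.581*l^5 - 21.9338*l^4 - 18.4619*l^3 + 0.1781*l^2 - 10.1219*l - 5.7311
(3) = 1.6464*h^5 - 6.2118*h^4 - 2.4908*h^3 - 5.9755*h^2 - 3.8984*h - 0.2212
(4) = -10*g^2*j - 9*g*j^2 - 18*g*j - 12*g - 3*j^2 - 2*j
(5) = -0.88*p^2 + 0.17*p + 2.25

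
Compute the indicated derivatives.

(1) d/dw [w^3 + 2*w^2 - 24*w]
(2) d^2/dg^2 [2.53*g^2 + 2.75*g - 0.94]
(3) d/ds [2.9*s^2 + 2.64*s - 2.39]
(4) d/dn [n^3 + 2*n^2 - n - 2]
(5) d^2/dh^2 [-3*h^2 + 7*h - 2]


(1) = 3*w^2 + 4*w - 24
(2) = 5.06000000000000
(3) = 5.8*s + 2.64
(4) = 3*n^2 + 4*n - 1
(5) = -6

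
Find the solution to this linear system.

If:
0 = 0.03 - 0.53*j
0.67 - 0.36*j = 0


Then:
No Solution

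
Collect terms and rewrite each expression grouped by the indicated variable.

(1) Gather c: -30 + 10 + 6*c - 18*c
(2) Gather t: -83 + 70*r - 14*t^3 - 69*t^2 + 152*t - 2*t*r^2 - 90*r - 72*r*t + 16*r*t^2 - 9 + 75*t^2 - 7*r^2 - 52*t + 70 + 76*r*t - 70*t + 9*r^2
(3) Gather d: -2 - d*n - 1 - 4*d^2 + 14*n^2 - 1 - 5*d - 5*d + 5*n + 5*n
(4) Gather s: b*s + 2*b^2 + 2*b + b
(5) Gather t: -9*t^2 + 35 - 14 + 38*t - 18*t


(1) = -12*c - 20
(2) = 2*r^2 - 20*r - 14*t^3 + t^2*(16*r + 6) + t*(-2*r^2 + 4*r + 30) - 22
(3) = -4*d^2 + d*(-n - 10) + 14*n^2 + 10*n - 4
(4) = 2*b^2 + b*s + 3*b
(5) = -9*t^2 + 20*t + 21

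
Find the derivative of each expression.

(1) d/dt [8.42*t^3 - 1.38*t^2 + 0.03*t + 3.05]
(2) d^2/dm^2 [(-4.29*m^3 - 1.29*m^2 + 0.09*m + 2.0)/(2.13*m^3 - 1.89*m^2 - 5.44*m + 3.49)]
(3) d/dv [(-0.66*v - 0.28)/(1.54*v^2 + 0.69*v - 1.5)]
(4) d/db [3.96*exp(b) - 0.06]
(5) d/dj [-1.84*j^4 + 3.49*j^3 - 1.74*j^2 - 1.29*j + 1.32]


(1) = 25.26*t^2 - 2.76*t + 0.03
(2) = (-46.245708*m^6 - 295.804602*m^5 + 399.71367*m^4 - 275.822202*m^3 + 333.425934*m^2 - 275.77908*m + 116.75155)/(9.663597*m^9 - 25.724223*m^8 - 51.216489*m^7 + 172.148922*m^6 + 46.508274*m^5 - 373.031793*m^4 + 132.138359*m^3 + 240.783825*m^2 - 198.779232*m + 42.508549)
(3) = (1.0164*v^2 + 0.8624*v + 1.1832)/(2.3716*v^4 + 2.1252*v^3 - 4.1439*v^2 - 2.07*v + 2.25)
(4) = 3.96*exp(b)
(5) = -7.36*j^3 + 10.47*j^2 - 3.48*j - 1.29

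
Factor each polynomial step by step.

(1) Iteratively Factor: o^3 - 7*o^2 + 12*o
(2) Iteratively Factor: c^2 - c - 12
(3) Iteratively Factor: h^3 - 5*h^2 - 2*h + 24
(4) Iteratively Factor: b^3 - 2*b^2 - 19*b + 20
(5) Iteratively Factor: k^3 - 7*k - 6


(1) = (o - 4)*(o^2 - 3*o) = o*(o - 4)*(o - 3)
(2) = (c + 3)*(c - 4)
(3) = (h + 2)*(h^2 - 7*h + 12) = (h - 3)*(h + 2)*(h - 4)
(4) = (b + 4)*(b^2 - 6*b + 5) = (b - 1)*(b + 4)*(b - 5)
(5) = (k - 3)*(k^2 + 3*k + 2) = (k - 3)*(k + 2)*(k + 1)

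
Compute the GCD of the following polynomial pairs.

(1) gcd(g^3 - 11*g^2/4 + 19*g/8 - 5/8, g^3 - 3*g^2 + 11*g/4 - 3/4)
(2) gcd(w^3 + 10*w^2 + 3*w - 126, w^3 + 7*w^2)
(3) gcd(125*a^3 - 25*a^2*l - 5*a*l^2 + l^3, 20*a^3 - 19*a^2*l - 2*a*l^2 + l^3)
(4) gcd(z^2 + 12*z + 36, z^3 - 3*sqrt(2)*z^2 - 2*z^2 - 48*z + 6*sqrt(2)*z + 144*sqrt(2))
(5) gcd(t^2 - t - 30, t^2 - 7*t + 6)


(1) = g^2 - 3*g/2 + 1/2
(2) = w + 7
(3) = gcd((-5*a + l)^2*(5*a + l), (-5*a + l)*(-a + l)*(4*a + l)) = 5*a - l
(4) = gcd((z + 6)^2, (z - 8)*(z + 6)*(z - 3*sqrt(2))) = z + 6
(5) = gcd((t - 6)*(t + 5), (t - 6)*(t - 1)) = t - 6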